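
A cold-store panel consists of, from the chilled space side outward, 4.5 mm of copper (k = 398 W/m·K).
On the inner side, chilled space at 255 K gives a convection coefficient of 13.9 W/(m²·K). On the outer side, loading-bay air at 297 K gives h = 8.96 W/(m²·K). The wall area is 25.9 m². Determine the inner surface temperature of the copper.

T ≈ 271 K

Model the wall as resistances in series:
R_inner film = 1/(h_i·A) = 1/(13.9×25.9) = 0.002778 K/W
R_copper = L/(kA) = 0.0045/(398×25.9) = 4.365×10^-7 K/W
R_outer film = 1/(h_o·A) = 1/(8.96×25.9) = 0.004309 K/W
R_total = 0.007087 K/W;  Q = ΔT/R_total = 42/0.007087 = 5926 W
T_interface = T_inner + Q·ΣR(inner→interface) = 255 + 5930×0.002778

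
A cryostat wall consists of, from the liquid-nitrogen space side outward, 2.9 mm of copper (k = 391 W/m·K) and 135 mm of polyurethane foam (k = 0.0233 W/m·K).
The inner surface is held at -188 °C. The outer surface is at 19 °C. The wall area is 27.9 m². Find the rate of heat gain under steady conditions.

Treating each layer as a thermal resistance in series:
R_copper = L/(kA) = 0.0029/(391×27.9) = 2.658×10^-7 K/W
R_polyurethane foam = L/(kA) = 0.135/(0.0233×27.9) = 0.2077 K/W
R_total = 0.2077 K/W
Q = ΔT / R_total = 207 / 0.2077

Q ≈ 997 W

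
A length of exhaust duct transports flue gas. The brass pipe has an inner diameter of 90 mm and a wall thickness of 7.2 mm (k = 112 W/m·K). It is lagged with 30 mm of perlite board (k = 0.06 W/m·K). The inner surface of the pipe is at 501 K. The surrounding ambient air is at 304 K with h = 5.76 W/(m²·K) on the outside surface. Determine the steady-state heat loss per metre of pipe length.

Cylindrical conduction, so R = ln(r₂/r₁)/(2πkL) per layer, in series:
R_brass pipe wall = ln(52.2/45)/(2π×112×1) = 2.109×10^-4 K/W
R_perlite board = ln(82.2/52.2)/(2π×0.06×1) = 1.204 K/W
R_outer film = 1/(h_o·2πr_oL) = 1/(5.76×2π×0.0822×1) = 0.3361 K/W
R_total = 1.541 K/W
Q = ΔT/R_total = 197/1.541

q′ ≈ 128 W/m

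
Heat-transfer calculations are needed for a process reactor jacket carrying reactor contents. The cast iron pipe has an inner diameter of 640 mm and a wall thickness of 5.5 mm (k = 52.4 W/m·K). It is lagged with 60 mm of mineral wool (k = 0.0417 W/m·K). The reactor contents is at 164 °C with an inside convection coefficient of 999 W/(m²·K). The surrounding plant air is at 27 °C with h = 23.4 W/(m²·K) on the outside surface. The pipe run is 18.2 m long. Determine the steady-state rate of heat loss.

Q ≈ 3760 W

For a radial system each layer contributes R = ln(r_out/r_in)/(2πkL); films add R = 1/(hA).
R_inner film = 1/(h_i·2πr₁L) = 1/(999×2π×0.32×18.2) = 2.735×10^-5 K/W
R_cast iron pipe wall = ln(325.5/320)/(2π×52.4×18.2) = 2.844×10^-6 K/W
R_mineral wool = ln(385.5/325.5)/(2π×0.0417×18.2) = 0.03548 K/W
R_outer film = 1/(h_o·2πr_oL) = 1/(23.4×2π×0.3855×18.2) = 9.694×10^-4 K/W
R_total = 0.03648 K/W
Q = ΔT/R_total = 137/0.03648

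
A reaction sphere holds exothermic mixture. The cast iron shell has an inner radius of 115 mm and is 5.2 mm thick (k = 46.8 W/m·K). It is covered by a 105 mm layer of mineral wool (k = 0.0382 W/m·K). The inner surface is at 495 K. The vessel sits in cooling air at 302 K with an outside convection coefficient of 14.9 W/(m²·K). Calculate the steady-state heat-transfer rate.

Q ≈ 23.6 W

Radial (spherical) resistances in series:
R_cast iron shell = (1/0.115 − 1/0.1202)/(4π×46.8) = 6.397×10^-4 K/W
R_mineral wool = (1/0.1202 − 1/0.2252)/(4π×0.0382) = 8.081 K/W
R_outer film = 1/(h·4πr_o²) = 1/(14.9×4π×0.2252²) = 0.1053 K/W
R_total = 8.187 K/W
Q = ΔT/R_total = 193/8.187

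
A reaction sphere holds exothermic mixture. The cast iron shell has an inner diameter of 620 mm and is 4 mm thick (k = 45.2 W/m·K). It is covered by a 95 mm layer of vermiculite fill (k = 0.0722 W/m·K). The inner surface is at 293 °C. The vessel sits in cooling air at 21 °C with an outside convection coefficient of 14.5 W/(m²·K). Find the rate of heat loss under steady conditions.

Q ≈ 321 W

Radial (spherical) resistances in series:
R_cast iron shell = (1/0.31 − 1/0.314)/(4π×45.2) = 7.235×10^-5 K/W
R_vermiculite fill = (1/0.314 − 1/0.409)/(4π×0.0722) = 0.8153 K/W
R_outer film = 1/(h·4πr_o²) = 1/(14.5×4π×0.409²) = 0.03281 K/W
R_total = 0.8482 K/W
Q = ΔT/R_total = 272/0.8482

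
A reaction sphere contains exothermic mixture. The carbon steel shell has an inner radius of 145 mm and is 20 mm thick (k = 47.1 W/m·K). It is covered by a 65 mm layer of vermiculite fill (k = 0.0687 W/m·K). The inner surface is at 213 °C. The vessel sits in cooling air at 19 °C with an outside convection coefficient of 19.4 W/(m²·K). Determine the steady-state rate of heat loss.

Q ≈ 94 W

Spherical conduction: R = (1/r_in − 1/r_out)/(4πk) per layer; series-sum.
R_carbon steel shell = (1/0.145 − 1/0.165)/(4π×47.1) = 0.001412 K/W
R_vermiculite fill = (1/0.165 − 1/0.23)/(4π×0.0687) = 1.984 K/W
R_outer film = 1/(h·4πr_o²) = 1/(19.4×4π×0.23²) = 0.07754 K/W
R_total = 2.063 K/W
Q = ΔT/R_total = 194/2.063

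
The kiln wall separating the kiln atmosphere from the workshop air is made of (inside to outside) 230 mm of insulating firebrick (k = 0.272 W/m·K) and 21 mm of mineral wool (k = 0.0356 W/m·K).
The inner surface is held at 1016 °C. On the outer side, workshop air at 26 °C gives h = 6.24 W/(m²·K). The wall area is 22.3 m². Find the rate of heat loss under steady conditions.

Q ≈ 13800 W

Thermal resistances in series:
R_insulating firebrick = L/(kA) = 0.23/(0.272×22.3) = 0.03792 K/W
R_mineral wool = L/(kA) = 0.021/(0.0356×22.3) = 0.02645 K/W
R_outer film = 1/(h_o·A) = 1/(6.24×22.3) = 0.007186 K/W
R_total = 0.07156 K/W
Q = ΔT / R_total = 990 / 0.07156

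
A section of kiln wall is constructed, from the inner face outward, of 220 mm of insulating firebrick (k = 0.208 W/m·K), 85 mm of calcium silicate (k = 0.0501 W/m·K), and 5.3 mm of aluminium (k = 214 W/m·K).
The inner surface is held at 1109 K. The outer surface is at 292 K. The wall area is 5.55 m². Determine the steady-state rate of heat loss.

Q ≈ 1650 W

Model the wall as resistances in series:
R_insulating firebrick = L/(kA) = 0.22/(0.208×5.55) = 0.1906 K/W
R_calcium silicate = L/(kA) = 0.085/(0.0501×5.55) = 0.3057 K/W
R_aluminium = L/(kA) = 0.0053/(214×5.55) = 4.462×10^-6 K/W
R_total = 0.4963 K/W
Q = ΔT / R_total = 817 / 0.4963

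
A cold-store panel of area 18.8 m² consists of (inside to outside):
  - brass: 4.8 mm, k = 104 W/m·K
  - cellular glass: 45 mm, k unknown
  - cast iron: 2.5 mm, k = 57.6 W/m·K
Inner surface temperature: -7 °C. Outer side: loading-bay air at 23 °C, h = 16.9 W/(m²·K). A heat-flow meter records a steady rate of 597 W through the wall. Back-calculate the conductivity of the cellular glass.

k ≈ 0.0508 W/(m·K)

Series thermal resistances:
R_brass = L/(kA) = 0.0048/(104×18.8) = 2.455×10^-6 K/W
R_cast iron = L/(kA) = 0.0025/(57.6×18.8) = 2.309×10^-6 K/W
R_outer film = 1/(h_o·A) = 1/(16.9×18.8) = 0.003147 K/W
Sum of known resistances R_other = 0.003152 K/W
Total R = ΔT/Q = 30/597 = 0.05025 K/W
R_cellular glass = R_total − R_other = 0.0471 K/W
k = L/(R·A) = 0.045/(0.0471×18.8)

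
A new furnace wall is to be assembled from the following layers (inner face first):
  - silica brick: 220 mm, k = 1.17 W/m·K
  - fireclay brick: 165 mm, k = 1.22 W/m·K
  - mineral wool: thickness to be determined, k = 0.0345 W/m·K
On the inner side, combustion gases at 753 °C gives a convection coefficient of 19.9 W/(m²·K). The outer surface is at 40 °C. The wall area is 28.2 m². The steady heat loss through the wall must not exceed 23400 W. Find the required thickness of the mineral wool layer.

L ≈ 16.8 mm

Series thermal resistances:
R_inner film = 1/(h_i·A) = 1/(19.9×28.2) = 0.001782 K/W
R_silica brick = L/(kA) = 0.22/(1.17×28.2) = 0.006668 K/W
R_fireclay brick = L/(kA) = 0.165/(1.22×28.2) = 0.004796 K/W
Sum of the known resistances R_other = 0.01325 K/W
Required total resistance R_tot = ΔT/Q_allow = 713/23400 = 0.03047 K/W
R_mineral wool = R_tot − R_other = 0.01722 K/W
L = R·k·A = 0.01722×0.0345×28.2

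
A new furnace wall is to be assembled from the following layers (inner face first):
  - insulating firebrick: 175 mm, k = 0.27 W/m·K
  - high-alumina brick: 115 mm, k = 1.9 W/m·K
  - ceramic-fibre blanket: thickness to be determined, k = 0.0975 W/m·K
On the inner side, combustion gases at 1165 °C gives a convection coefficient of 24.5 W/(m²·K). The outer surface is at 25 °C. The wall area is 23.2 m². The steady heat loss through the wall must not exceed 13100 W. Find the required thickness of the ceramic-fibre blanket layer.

Using the resistance-network approach (series):
R_inner film = 1/(h_i·A) = 1/(24.5×23.2) = 0.001759 K/W
R_insulating firebrick = L/(kA) = 0.175/(0.27×23.2) = 0.02794 K/W
R_high-alumina brick = L/(kA) = 0.115/(1.9×23.2) = 0.002609 K/W
Sum of the known resistances R_other = 0.03231 K/W
Required total resistance R_tot = ΔT/Q_allow = 1140/13100 = 0.08702 K/W
R_ceramic-fibre blanket = R_tot − R_other = 0.05472 K/W
L = R·k·A = 0.05472×0.0975×23.2

L ≈ 124 mm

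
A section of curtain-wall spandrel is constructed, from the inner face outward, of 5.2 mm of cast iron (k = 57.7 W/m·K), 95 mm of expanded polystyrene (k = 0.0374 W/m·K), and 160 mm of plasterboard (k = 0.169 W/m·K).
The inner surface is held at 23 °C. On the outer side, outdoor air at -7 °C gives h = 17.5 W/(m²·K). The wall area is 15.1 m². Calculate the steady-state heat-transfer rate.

Q ≈ 128 W

Treating each layer as a thermal resistance in series:
R_cast iron = L/(kA) = 0.0052/(57.7×15.1) = 5.968×10^-6 K/W
R_expanded polystyrene = L/(kA) = 0.095/(0.0374×15.1) = 0.1682 K/W
R_plasterboard = L/(kA) = 0.16/(0.169×15.1) = 0.0627 K/W
R_outer film = 1/(h_o·A) = 1/(17.5×15.1) = 0.003784 K/W
R_total = 0.2347 K/W
Q = ΔT / R_total = 30 / 0.2347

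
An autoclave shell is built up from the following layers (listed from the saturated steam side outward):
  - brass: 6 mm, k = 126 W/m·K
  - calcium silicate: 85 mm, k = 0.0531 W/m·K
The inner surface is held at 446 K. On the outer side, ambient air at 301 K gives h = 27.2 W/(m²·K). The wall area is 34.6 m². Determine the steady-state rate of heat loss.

Thermal resistances in series:
R_brass = L/(kA) = 0.006/(126×34.6) = 1.376×10^-6 K/W
R_calcium silicate = L/(kA) = 0.085/(0.0531×34.6) = 0.04626 K/W
R_outer film = 1/(h_o·A) = 1/(27.2×34.6) = 0.001063 K/W
R_total = 0.04733 K/W
Q = ΔT / R_total = 145 / 0.04733

Q ≈ 3060 W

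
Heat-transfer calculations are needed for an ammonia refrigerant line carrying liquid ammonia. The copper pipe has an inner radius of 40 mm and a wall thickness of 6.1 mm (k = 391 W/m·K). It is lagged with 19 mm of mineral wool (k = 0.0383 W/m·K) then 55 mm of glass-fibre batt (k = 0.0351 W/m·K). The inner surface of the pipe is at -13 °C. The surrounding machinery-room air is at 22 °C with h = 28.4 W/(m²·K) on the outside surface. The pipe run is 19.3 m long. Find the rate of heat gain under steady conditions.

Radial resistances (cylindrical: R_cond = ln(r_o/r_i)/(2πkL), R_conv = 1/(h·2πrL)):
R_copper pipe wall = ln(46.1/40)/(2π×391×19.3) = 2.993×10^-6 K/W
R_mineral wool = ln(65.1/46.1)/(2π×0.0383×19.3) = 0.07431 K/W
R_glass-fibre batt = ln(120.1/65.1)/(2π×0.0351×19.3) = 0.1439 K/W
R_outer film = 1/(h_o·2πr_oL) = 1/(28.4×2π×0.1201×19.3) = 0.002418 K/W
R_total = 0.2206 K/W
Q = ΔT/R_total = 35/0.2206

Q ≈ 159 W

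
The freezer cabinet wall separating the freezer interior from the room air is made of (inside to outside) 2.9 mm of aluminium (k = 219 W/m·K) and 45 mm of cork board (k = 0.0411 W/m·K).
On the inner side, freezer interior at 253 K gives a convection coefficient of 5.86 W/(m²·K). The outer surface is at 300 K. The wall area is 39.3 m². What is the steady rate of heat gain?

Q ≈ 1460 W

Thermal resistances in series:
R_inner film = 1/(h_i·A) = 1/(5.86×39.3) = 0.004342 K/W
R_aluminium = L/(kA) = 0.0029/(219×39.3) = 3.369×10^-7 K/W
R_cork board = L/(kA) = 0.045/(0.0411×39.3) = 0.02786 K/W
R_total = 0.0322 K/W
Q = ΔT / R_total = 47 / 0.0322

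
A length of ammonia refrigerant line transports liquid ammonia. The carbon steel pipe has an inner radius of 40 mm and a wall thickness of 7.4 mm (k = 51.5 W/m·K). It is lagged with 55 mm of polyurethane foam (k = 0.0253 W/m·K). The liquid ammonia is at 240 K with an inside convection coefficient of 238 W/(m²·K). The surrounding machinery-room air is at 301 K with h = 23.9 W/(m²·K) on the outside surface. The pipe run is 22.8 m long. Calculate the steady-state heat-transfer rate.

Radial resistances (cylindrical: R_cond = ln(r_o/r_i)/(2πkL), R_conv = 1/(h·2πrL)):
R_inner film = 1/(h_i·2πr₁L) = 1/(238×2π×0.04×22.8) = 7.332×10^-4 K/W
R_carbon steel pipe wall = ln(47.4/40)/(2π×51.5×22.8) = 2.301×10^-5 K/W
R_polyurethane foam = ln(102.4/47.4)/(2π×0.0253×22.8) = 0.2125 K/W
R_outer film = 1/(h_o·2πr_oL) = 1/(23.9×2π×0.1024×22.8) = 0.002852 K/W
R_total = 0.2161 K/W
Q = ΔT/R_total = 61/0.2161

Q ≈ 282 W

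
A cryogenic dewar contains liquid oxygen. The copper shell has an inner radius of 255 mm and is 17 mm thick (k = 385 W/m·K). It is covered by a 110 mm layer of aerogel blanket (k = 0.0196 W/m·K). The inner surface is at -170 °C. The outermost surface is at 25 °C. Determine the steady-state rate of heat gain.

Q ≈ 45.4 W

Each spherical layer contributes R = (1/r_i − 1/r_o)/(4πk):
R_copper shell = (1/0.255 − 1/0.272)/(4π×385) = 5.066×10^-5 K/W
R_aerogel blanket = (1/0.272 − 1/0.382)/(4π×0.0196) = 4.298 K/W
R_total = 4.298 K/W
Q = ΔT/R_total = 195/4.298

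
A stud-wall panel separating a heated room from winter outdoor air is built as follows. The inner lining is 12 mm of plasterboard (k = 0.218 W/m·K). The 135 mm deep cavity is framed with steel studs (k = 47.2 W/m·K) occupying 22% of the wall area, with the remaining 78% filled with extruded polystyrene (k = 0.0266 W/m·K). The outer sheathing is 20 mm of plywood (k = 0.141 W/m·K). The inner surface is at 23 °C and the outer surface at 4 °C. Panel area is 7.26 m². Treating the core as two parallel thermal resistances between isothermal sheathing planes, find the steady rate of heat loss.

Sheathing layers in series; stud and cavity paths in parallel between them.
R_inner = 0.012/(0.218×7.26) = 0.007582 K/W
R_stud  = 0.135/(47.2×0.22×7.26) = 0.001791 K/W
R_cav   = 0.135/(0.0266×0.78×7.26) = 0.8962 K/W
1/R_core = 1/R_stud + 1/R_cav → R_core = 0.001787 K/W
R_outer = 0.02/(0.141×7.26) = 0.01954 K/W
R_total = 0.02891 K/W
Q = ΔT/R_total = 19/0.02891

Q ≈ 657 W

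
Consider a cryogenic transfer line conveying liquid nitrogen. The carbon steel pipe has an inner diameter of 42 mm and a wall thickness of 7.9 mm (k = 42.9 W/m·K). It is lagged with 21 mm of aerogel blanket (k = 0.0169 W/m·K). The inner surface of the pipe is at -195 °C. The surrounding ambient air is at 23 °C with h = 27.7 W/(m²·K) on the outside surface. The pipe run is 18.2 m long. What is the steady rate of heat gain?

Q ≈ 754 W

Treating each annulus and film as a series resistance:
R_carbon steel pipe wall = ln(28.9/21)/(2π×42.9×18.2) = 6.509×10^-5 K/W
R_aerogel blanket = ln(49.9/28.9)/(2π×0.0169×18.2) = 0.2826 K/W
R_outer film = 1/(h_o·2πr_oL) = 1/(27.7×2π×0.0499×18.2) = 0.006327 K/W
R_total = 0.289 K/W
Q = ΔT/R_total = 218/0.289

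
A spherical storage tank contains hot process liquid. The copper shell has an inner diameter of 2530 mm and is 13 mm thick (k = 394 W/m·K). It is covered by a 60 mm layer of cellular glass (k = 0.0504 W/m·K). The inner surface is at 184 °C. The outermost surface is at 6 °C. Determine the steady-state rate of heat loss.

Q ≈ 3210 W

Spherical conduction: R = (1/r_in − 1/r_out)/(4πk) per layer; series-sum.
R_copper shell = (1/1.265 − 1/1.278)/(4π×394) = 1.624×10^-6 K/W
R_cellular glass = (1/1.278 − 1/1.338)/(4π×0.0504) = 0.0554 K/W
R_total = 0.0554 K/W
Q = ΔT/R_total = 178/0.0554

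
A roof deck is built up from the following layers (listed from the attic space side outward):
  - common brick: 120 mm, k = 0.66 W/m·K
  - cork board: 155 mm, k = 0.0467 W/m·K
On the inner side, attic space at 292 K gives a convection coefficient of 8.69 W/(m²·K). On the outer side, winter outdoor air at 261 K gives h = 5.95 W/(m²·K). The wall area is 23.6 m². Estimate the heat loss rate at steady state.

Q ≈ 193 W

Model the wall as resistances in series:
R_inner film = 1/(h_i·A) = 1/(8.69×23.6) = 0.004876 K/W
R_common brick = L/(kA) = 0.12/(0.66×23.6) = 0.007704 K/W
R_cork board = L/(kA) = 0.155/(0.0467×23.6) = 0.1406 K/W
R_outer film = 1/(h_o·A) = 1/(5.95×23.6) = 0.007121 K/W
R_total = 0.1603 K/W
Q = ΔT / R_total = 31 / 0.1603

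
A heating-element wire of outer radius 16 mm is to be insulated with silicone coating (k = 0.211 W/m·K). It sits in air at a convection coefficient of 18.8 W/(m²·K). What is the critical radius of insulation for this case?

For a cylinder r_cr = k/h = 0.211/18.8
r_cr = 11.2 mm; since the bare radius (16 mm) is above r_cr, any added insulation will reduce heat loss.

r_cr ≈ 11.2 mm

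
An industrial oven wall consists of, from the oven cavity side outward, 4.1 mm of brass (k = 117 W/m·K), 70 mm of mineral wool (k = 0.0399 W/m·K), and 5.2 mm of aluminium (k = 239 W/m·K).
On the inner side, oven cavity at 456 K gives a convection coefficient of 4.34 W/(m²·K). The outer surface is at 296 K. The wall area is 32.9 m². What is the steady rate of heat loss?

Using the resistance-network approach (series):
R_inner film = 1/(h_i·A) = 1/(4.34×32.9) = 0.007003 K/W
R_brass = L/(kA) = 0.0041/(117×32.9) = 1.065×10^-6 K/W
R_mineral wool = L/(kA) = 0.07/(0.0399×32.9) = 0.05332 K/W
R_aluminium = L/(kA) = 0.0052/(239×32.9) = 6.613×10^-7 K/W
R_total = 0.06033 K/W
Q = ΔT / R_total = 160 / 0.06033

Q ≈ 2650 W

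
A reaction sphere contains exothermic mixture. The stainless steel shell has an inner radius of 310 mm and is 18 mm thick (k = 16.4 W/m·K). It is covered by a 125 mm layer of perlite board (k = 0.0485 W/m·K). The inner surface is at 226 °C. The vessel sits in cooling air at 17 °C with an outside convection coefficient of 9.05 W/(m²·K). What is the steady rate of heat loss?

Each spherical layer contributes R = (1/r_i − 1/r_o)/(4πk):
R_stainless steel shell = (1/0.31 − 1/0.328)/(4π×16.4) = 8.59×10^-4 K/W
R_perlite board = (1/0.328 − 1/0.453)/(4π×0.0485) = 1.38 K/W
R_outer film = 1/(h·4πr_o²) = 1/(9.05×4π×0.453²) = 0.04285 K/W
R_total = 1.424 K/W
Q = ΔT/R_total = 209/1.424

Q ≈ 147 W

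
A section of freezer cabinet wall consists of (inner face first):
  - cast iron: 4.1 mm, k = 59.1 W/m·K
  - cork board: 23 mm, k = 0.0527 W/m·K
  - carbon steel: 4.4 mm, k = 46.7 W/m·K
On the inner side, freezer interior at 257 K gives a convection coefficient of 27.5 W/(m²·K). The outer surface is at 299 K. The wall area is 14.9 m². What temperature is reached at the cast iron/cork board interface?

T ≈ 260 K

Model the wall as resistances in series:
R_inner film = 1/(h_i·A) = 1/(27.5×14.9) = 0.002441 K/W
R_cast iron = L/(kA) = 0.0041/(59.1×14.9) = 4.656×10^-6 K/W
R_cork board = L/(kA) = 0.023/(0.0527×14.9) = 0.02929 K/W
R_carbon steel = L/(kA) = 0.0044/(46.7×14.9) = 6.323×10^-6 K/W
R_total = 0.03174 K/W;  Q = ΔT/R_total = 42/0.03174 = 1323 W
T_interface = T_inner + Q·ΣR(inner→interface) = 257 + 1320×0.002445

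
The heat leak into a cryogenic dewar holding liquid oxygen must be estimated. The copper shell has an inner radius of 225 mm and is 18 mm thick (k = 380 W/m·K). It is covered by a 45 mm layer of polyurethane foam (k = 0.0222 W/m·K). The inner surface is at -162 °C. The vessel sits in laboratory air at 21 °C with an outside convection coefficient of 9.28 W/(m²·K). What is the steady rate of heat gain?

Radial (spherical) resistances in series:
R_copper shell = (1/0.225 − 1/0.243)/(4π×380) = 6.894×10^-5 K/W
R_polyurethane foam = (1/0.243 − 1/0.288)/(4π×0.0222) = 2.305 K/W
R_outer film = 1/(h·4πr_o²) = 1/(9.28×4π×0.288²) = 0.1034 K/W
R_total = 2.408 K/W
Q = ΔT/R_total = 183/2.408

Q ≈ 76 W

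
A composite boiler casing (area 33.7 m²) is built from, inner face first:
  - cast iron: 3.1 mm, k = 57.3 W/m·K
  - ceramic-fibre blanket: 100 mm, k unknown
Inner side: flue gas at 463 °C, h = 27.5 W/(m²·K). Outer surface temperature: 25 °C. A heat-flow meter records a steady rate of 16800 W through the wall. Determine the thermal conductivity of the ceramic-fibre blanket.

k ≈ 0.119 W/(m·K)

Using the resistance-network approach (series):
R_inner film = 1/(h_i·A) = 1/(27.5×33.7) = 0.001079 K/W
R_cast iron = L/(kA) = 0.0031/(57.3×33.7) = 1.605×10^-6 K/W
Sum of known resistances R_other = 0.001081 K/W
Total R = ΔT/Q = 438/16800 = 0.02607 K/W
R_ceramic-fibre blanket = R_total − R_other = 0.02499 K/W
k = L/(R·A) = 0.1/(0.02499×33.7)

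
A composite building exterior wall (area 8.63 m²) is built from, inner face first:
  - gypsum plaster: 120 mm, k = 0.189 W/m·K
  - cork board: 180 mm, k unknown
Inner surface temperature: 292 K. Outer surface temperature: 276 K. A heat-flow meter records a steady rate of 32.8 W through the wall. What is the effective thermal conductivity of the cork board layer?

Series thermal resistances:
R_gypsum plaster = L/(kA) = 0.12/(0.189×8.63) = 0.07357 K/W
Sum of known resistances R_other = 0.07357 K/W
Total R = ΔT/Q = 16/32.8 = 0.4878 K/W
R_cork board = R_total − R_other = 0.4142 K/W
k = L/(R·A) = 0.18/(0.4142×8.63)

k ≈ 0.0504 W/(m·K)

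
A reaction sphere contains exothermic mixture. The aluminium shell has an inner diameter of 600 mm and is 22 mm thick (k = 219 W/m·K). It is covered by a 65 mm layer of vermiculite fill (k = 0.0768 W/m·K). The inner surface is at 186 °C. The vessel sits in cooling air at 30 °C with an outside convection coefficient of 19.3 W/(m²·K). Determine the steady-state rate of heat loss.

Each spherical layer contributes R = (1/r_i − 1/r_o)/(4πk):
R_aluminium shell = (1/0.3 − 1/0.322)/(4π×219) = 8.275×10^-5 K/W
R_vermiculite fill = (1/0.322 − 1/0.387)/(4π×0.0768) = 0.5405 K/W
R_outer film = 1/(h·4πr_o²) = 1/(19.3×4π×0.387²) = 0.02753 K/W
R_total = 0.5681 K/W
Q = ΔT/R_total = 156/0.5681

Q ≈ 275 W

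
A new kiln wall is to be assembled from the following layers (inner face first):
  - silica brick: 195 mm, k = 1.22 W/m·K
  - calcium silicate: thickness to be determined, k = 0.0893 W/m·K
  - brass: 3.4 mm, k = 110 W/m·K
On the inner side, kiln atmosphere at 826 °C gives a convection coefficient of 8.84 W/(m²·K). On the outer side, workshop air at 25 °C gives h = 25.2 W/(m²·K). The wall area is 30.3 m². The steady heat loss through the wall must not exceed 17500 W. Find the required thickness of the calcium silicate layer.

Series thermal resistances:
R_inner film = 1/(h_i·A) = 1/(8.84×30.3) = 0.003733 K/W
R_silica brick = L/(kA) = 0.195/(1.22×30.3) = 0.005275 K/W
R_brass = L/(kA) = 0.0034/(110×30.3) = 1.02×10^-6 K/W
R_outer film = 1/(h_o·A) = 1/(25.2×30.3) = 0.00131 K/W
Sum of the known resistances R_other = 0.01032 K/W
Required total resistance R_tot = ΔT/Q_allow = 801/17500 = 0.04577 K/W
R_calcium silicate = R_tot − R_other = 0.03545 K/W
L = R·k·A = 0.03545×0.0893×30.3

L ≈ 95.9 mm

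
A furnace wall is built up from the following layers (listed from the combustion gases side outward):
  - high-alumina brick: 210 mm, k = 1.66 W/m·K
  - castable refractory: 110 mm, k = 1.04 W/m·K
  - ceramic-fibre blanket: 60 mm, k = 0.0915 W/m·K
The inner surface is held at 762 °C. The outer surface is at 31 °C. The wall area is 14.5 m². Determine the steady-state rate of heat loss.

Q ≈ 11900 W

Treating each layer as a thermal resistance in series:
R_high-alumina brick = L/(kA) = 0.21/(1.66×14.5) = 0.008725 K/W
R_castable refractory = L/(kA) = 0.11/(1.04×14.5) = 0.007294 K/W
R_ceramic-fibre blanket = L/(kA) = 0.06/(0.0915×14.5) = 0.04522 K/W
R_total = 0.06124 K/W
Q = ΔT / R_total = 731 / 0.06124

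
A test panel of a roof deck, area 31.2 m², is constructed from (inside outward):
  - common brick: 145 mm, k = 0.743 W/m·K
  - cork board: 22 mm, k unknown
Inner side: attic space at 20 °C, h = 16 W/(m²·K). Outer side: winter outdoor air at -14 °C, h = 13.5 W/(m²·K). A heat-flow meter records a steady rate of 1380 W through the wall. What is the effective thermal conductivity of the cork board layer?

Model the wall as resistances in series:
R_inner film = 1/(h_i·A) = 1/(16×31.2) = 0.002003 K/W
R_common brick = L/(kA) = 0.145/(0.743×31.2) = 0.006255 K/W
R_outer film = 1/(h_o·A) = 1/(13.5×31.2) = 0.002374 K/W
Sum of known resistances R_other = 0.01063 K/W
Total R = ΔT/Q = 34/1380 = 0.02464 K/W
R_cork board = R_total − R_other = 0.01401 K/W
k = L/(R·A) = 0.022/(0.01401×31.2)

k ≈ 0.0503 W/(m·K)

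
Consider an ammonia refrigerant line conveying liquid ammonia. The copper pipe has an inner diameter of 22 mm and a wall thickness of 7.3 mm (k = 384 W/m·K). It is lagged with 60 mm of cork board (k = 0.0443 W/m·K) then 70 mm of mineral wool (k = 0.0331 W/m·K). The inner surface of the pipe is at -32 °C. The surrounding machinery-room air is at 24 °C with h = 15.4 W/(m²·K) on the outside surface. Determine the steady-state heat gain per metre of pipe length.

Cylindrical conduction, so R = ln(r₂/r₁)/(2πkL) per layer, in series:
R_copper pipe wall = ln(18.3/11)/(2π×384×1) = 2.11×10^-4 K/W
R_cork board = ln(78.3/18.3)/(2π×0.0443×1) = 5.222 K/W
R_mineral wool = ln(148.3/78.3)/(2π×0.0331×1) = 3.071 K/W
R_outer film = 1/(h_o·2πr_oL) = 1/(15.4×2π×0.1483×1) = 0.06969 K/W
R_total = 8.363 K/W
Q = ΔT/R_total = 56/8.363

q′ ≈ 6.7 W/m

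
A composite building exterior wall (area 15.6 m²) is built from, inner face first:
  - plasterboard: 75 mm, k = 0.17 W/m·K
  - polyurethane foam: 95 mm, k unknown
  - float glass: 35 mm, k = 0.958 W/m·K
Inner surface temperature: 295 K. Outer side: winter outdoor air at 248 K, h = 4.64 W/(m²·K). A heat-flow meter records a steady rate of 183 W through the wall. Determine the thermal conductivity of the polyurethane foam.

Thermal resistances in series:
R_plasterboard = L/(kA) = 0.075/(0.17×15.6) = 0.02828 K/W
R_float glass = L/(kA) = 0.035/(0.958×15.6) = 0.002342 K/W
R_outer film = 1/(h_o·A) = 1/(4.64×15.6) = 0.01382 K/W
Sum of known resistances R_other = 0.04444 K/W
Total R = ΔT/Q = 47/183 = 0.2568 K/W
R_polyurethane foam = R_total − R_other = 0.2124 K/W
k = L/(R·A) = 0.095/(0.2124×15.6)

k ≈ 0.0287 W/(m·K)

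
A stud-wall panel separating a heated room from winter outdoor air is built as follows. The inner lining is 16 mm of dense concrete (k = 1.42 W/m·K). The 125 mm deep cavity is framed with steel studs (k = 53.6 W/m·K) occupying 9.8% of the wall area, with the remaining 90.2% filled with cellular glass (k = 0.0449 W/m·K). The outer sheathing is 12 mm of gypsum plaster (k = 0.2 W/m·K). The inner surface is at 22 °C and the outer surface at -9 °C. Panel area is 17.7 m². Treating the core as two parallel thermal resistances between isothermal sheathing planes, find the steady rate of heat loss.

Q ≈ 5780 W

Sheathing layers in series; stud and cavity paths in parallel between them.
R_inner = 0.016/(1.42×17.7) = 6.366×10^-4 K/W
R_stud  = 0.125/(53.6×0.098×17.7) = 0.001344 K/W
R_cav   = 0.125/(0.0449×0.902×17.7) = 0.1744 K/W
1/R_core = 1/R_stud + 1/R_cav → R_core = 0.001334 K/W
R_outer = 0.012/(0.2×17.7) = 0.00339 K/W
R_total = 0.005361 K/W
Q = ΔT/R_total = 31/0.005361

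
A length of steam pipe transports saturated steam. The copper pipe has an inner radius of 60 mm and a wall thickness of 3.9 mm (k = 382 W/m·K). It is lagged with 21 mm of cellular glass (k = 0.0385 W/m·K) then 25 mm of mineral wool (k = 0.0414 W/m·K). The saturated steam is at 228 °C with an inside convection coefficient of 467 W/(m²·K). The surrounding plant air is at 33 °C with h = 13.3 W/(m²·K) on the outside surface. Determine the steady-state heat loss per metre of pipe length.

q′ ≈ 85.5 W/m

Radial resistances (cylindrical: R_cond = ln(r_o/r_i)/(2πkL), R_conv = 1/(h·2πrL)):
R_inner film = 1/(h_i·2πr₁L) = 1/(467×2π×0.06×1) = 0.00568 K/W
R_copper pipe wall = ln(63.9/60)/(2π×382×1) = 2.624×10^-5 K/W
R_cellular glass = ln(84.9/63.9)/(2π×0.0385×1) = 1.175 K/W
R_mineral wool = ln(109.9/84.9)/(2π×0.0414×1) = 0.9922 K/W
R_outer film = 1/(h_o·2πr_oL) = 1/(13.3×2π×0.1099×1) = 0.1089 K/W
R_total = 2.281 K/W
Q = ΔT/R_total = 195/2.281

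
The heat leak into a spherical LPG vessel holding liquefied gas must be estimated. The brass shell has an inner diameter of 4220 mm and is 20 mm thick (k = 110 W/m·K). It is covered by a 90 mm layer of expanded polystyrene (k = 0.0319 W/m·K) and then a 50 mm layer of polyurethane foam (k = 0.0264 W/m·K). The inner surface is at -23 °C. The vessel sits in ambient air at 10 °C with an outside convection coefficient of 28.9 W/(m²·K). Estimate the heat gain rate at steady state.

Each spherical layer contributes R = (1/r_i − 1/r_o)/(4πk):
R_brass shell = (1/2.11 − 1/2.13)/(4π×110) = 3.219×10^-6 K/W
R_expanded polystyrene = (1/2.13 − 1/2.22)/(4π×0.0319) = 0.04748 K/W
R_polyurethane foam = (1/2.22 − 1/2.27)/(4π×0.0264) = 0.02991 K/W
R_outer film = 1/(h·4πr_o²) = 1/(28.9×4π×2.27²) = 5.344×10^-4 K/W
R_total = 0.07792 K/W
Q = ΔT/R_total = 33/0.07792

Q ≈ 423 W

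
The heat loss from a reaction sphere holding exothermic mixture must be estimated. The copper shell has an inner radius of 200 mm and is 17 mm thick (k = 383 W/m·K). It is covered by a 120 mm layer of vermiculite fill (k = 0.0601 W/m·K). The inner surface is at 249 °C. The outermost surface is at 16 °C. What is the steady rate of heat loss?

Each spherical layer contributes R = (1/r_i − 1/r_o)/(4πk):
R_copper shell = (1/0.2 − 1/0.217)/(4π×383) = 8.139×10^-5 K/W
R_vermiculite fill = (1/0.217 − 1/0.337)/(4π×0.0601) = 2.173 K/W
R_total = 2.173 K/W
Q = ΔT/R_total = 233/2.173

Q ≈ 107 W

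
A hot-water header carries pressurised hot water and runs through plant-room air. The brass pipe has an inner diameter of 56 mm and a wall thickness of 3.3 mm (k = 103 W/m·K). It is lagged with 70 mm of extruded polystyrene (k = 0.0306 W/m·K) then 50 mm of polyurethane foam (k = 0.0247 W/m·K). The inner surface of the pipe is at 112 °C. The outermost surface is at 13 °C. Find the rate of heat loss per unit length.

q′ ≈ 11.4 W/m

Per-layer cylindrical resistances, series-summed:
R_brass pipe wall = ln(31.3/28)/(2π×103×1) = 1.722×10^-4 K/W
R_extruded polystyrene = ln(101.3/31.3)/(2π×0.0306×1) = 6.109 K/W
R_polyurethane foam = ln(151.3/101.3)/(2π×0.0247×1) = 2.585 K/W
R_total = 8.694 K/W
Q = ΔT/R_total = 99/8.694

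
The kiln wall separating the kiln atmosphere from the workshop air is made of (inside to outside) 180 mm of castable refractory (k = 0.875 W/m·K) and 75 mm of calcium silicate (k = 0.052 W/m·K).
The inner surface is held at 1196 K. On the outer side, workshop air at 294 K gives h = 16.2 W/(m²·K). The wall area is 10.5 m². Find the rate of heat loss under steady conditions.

Q ≈ 5540 W

Model the wall as resistances in series:
R_castable refractory = L/(kA) = 0.18/(0.875×10.5) = 0.01959 K/W
R_calcium silicate = L/(kA) = 0.075/(0.052×10.5) = 0.1374 K/W
R_outer film = 1/(h_o·A) = 1/(16.2×10.5) = 0.005879 K/W
R_total = 0.1628 K/W
Q = ΔT / R_total = 902 / 0.1628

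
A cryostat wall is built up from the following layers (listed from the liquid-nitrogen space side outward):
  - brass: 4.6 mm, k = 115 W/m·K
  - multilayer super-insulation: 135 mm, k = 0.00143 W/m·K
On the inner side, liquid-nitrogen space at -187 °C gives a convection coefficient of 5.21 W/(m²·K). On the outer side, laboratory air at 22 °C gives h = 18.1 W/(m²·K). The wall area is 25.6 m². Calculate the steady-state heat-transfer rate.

Treating each layer as a thermal resistance in series:
R_inner film = 1/(h_i·A) = 1/(5.21×25.6) = 0.007498 K/W
R_brass = L/(kA) = 0.0046/(115×25.6) = 1.563×10^-6 K/W
R_multilayer super-insulation = L/(kA) = 0.135/(0.00143×25.6) = 3.688 K/W
R_outer film = 1/(h_o·A) = 1/(18.1×25.6) = 0.002158 K/W
R_total = 3.697 K/W
Q = ΔT / R_total = 209 / 3.697

Q ≈ 56.5 W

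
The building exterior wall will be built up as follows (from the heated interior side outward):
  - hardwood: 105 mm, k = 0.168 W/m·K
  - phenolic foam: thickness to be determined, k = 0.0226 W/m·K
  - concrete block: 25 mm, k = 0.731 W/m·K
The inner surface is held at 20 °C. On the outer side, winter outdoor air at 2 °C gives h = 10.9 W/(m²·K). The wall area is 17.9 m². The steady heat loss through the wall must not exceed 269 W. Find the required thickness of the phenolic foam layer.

L ≈ 10.1 mm

Series thermal resistances:
R_hardwood = L/(kA) = 0.105/(0.168×17.9) = 0.03492 K/W
R_concrete block = L/(kA) = 0.025/(0.731×17.9) = 0.001911 K/W
R_outer film = 1/(h_o·A) = 1/(10.9×17.9) = 0.005125 K/W
Sum of the known resistances R_other = 0.04195 K/W
Required total resistance R_tot = ΔT/Q_allow = 18/269 = 0.06691 K/W
R_phenolic foam = R_tot − R_other = 0.02496 K/W
L = R·k·A = 0.02496×0.0226×17.9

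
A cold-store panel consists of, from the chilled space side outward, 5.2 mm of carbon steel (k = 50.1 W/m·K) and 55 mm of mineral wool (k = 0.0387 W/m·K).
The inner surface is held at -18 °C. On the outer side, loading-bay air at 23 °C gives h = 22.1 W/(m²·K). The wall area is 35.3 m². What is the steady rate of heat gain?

Q ≈ 987 W

Series thermal resistances:
R_carbon steel = L/(kA) = 0.0052/(50.1×35.3) = 2.94×10^-6 K/W
R_mineral wool = L/(kA) = 0.055/(0.0387×35.3) = 0.04026 K/W
R_outer film = 1/(h_o·A) = 1/(22.1×35.3) = 0.001282 K/W
R_total = 0.04155 K/W
Q = ΔT / R_total = 41 / 0.04155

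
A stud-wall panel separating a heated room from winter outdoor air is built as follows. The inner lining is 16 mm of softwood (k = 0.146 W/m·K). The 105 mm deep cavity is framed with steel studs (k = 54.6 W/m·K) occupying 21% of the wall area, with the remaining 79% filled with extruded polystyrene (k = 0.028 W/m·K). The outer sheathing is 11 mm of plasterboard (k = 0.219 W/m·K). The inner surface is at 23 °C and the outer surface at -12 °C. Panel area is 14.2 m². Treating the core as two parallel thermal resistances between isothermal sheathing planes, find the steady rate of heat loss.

Sheathing layers in series; stud and cavity paths in parallel between them.
R_inner = 0.016/(0.146×14.2) = 0.007718 K/W
R_stud  = 0.105/(54.6×0.21×14.2) = 6.449×10^-4 K/W
R_cav   = 0.105/(0.028×0.79×14.2) = 0.3343 K/W
1/R_core = 1/R_stud + 1/R_cav → R_core = 6.437×10^-4 K/W
R_outer = 0.011/(0.219×14.2) = 0.003537 K/W
R_total = 0.0119 K/W
Q = ΔT/R_total = 35/0.0119

Q ≈ 2940 W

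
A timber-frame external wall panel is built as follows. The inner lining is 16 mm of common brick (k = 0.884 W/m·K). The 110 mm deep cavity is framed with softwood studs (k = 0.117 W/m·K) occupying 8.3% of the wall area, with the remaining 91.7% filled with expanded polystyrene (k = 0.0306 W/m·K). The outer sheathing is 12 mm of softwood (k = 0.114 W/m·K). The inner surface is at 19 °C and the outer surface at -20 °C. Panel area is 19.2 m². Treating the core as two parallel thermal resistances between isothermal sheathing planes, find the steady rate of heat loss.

Sheathing layers in series; stud and cavity paths in parallel between them.
R_inner = 0.016/(0.884×19.2) = 9.427×10^-4 K/W
R_stud  = 0.11/(0.117×0.083×19.2) = 0.59 K/W
R_cav   = 0.11/(0.0306×0.917×19.2) = 0.2042 K/W
1/R_core = 1/R_stud + 1/R_cav → R_core = 0.1517 K/W
R_outer = 0.012/(0.114×19.2) = 0.005482 K/W
R_total = 0.1581 K/W
Q = ΔT/R_total = 39/0.1581

Q ≈ 247 W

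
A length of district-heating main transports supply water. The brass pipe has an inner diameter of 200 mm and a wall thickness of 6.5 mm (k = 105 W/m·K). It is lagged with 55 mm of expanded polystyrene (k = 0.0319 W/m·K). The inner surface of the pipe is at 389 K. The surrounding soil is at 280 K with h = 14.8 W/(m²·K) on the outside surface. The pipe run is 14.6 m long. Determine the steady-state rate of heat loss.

Q ≈ 742 W

Radial resistances (cylindrical: R_cond = ln(r_o/r_i)/(2πkL), R_conv = 1/(h·2πrL)):
R_brass pipe wall = ln(106.5/100)/(2π×105×14.6) = 6.538×10^-6 K/W
R_expanded polystyrene = ln(161.5/106.5)/(2π×0.0319×14.6) = 0.1423 K/W
R_outer film = 1/(h_o·2πr_oL) = 1/(14.8×2π×0.1615×14.6) = 0.004561 K/W
R_total = 0.1468 K/W
Q = ΔT/R_total = 109/0.1468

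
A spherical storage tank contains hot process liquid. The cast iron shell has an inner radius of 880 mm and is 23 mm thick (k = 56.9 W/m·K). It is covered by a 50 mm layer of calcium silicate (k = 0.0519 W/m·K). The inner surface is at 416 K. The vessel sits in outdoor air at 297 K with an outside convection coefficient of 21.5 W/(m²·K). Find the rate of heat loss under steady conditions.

Q ≈ 1280 W

Spherical conduction: R = (1/r_in − 1/r_out)/(4πk) per layer; series-sum.
R_cast iron shell = (1/0.88 − 1/0.903)/(4π×56.9) = 4.048×10^-5 K/W
R_calcium silicate = (1/0.903 − 1/0.953)/(4π×0.0519) = 0.08909 K/W
R_outer film = 1/(h·4πr_o²) = 1/(21.5×4π×0.953²) = 0.004075 K/W
R_total = 0.0932 K/W
Q = ΔT/R_total = 119/0.0932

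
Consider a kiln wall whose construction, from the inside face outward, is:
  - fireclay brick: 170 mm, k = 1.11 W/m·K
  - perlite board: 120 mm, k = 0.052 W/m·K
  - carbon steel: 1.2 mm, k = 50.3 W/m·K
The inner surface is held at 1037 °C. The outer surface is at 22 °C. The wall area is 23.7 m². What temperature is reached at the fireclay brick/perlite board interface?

Treating each layer as a thermal resistance in series:
R_fireclay brick = L/(kA) = 0.17/(1.11×23.7) = 0.006462 K/W
R_perlite board = L/(kA) = 0.12/(0.052×23.7) = 0.09737 K/W
R_carbon steel = L/(kA) = 0.0012/(50.3×23.7) = 1.007×10^-6 K/W
R_total = 0.1038 K/W;  Q = ΔT/R_total = 1015/0.1038 = 9775 W
T_interface = T_inner − Q·ΣR(inner→interface) = 1037 − 9780×0.006462

T ≈ 974 °C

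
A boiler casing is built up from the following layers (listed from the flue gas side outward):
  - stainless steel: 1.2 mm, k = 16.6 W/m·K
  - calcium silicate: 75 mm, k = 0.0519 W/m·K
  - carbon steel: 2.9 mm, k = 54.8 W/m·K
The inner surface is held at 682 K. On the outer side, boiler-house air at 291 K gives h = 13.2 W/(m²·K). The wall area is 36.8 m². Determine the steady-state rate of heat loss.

Q ≈ 9460 W

Thermal resistances in series:
R_stainless steel = L/(kA) = 0.0012/(16.6×36.8) = 1.964×10^-6 K/W
R_calcium silicate = L/(kA) = 0.075/(0.0519×36.8) = 0.03927 K/W
R_carbon steel = L/(kA) = 0.0029/(54.8×36.8) = 1.438×10^-6 K/W
R_outer film = 1/(h_o·A) = 1/(13.2×36.8) = 0.002059 K/W
R_total = 0.04133 K/W
Q = ΔT / R_total = 391 / 0.04133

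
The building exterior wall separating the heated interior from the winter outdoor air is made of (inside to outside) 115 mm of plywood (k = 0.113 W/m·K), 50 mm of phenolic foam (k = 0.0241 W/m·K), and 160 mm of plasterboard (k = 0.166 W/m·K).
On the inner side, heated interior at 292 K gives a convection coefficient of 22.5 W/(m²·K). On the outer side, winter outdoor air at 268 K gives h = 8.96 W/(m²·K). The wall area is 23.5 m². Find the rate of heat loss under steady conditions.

Series thermal resistances:
R_inner film = 1/(h_i·A) = 1/(22.5×23.5) = 0.001891 K/W
R_plywood = L/(kA) = 0.115/(0.113×23.5) = 0.04331 K/W
R_phenolic foam = L/(kA) = 0.05/(0.0241×23.5) = 0.08828 K/W
R_plasterboard = L/(kA) = 0.16/(0.166×23.5) = 0.04102 K/W
R_outer film = 1/(h_o·A) = 1/(8.96×23.5) = 0.004749 K/W
R_total = 0.1792 K/W
Q = ΔT / R_total = 24 / 0.1792

Q ≈ 134 W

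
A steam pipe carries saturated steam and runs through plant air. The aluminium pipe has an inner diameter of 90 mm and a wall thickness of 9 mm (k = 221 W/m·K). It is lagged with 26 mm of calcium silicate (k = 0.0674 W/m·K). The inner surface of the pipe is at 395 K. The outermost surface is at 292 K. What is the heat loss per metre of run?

q′ ≈ 111 W/m

Cylindrical conduction, so R = ln(r₂/r₁)/(2πkL) per layer, in series:
R_aluminium pipe wall = ln(54/45)/(2π×221×1) = 1.313×10^-4 K/W
R_calcium silicate = ln(80/54)/(2π×0.0674×1) = 0.9281 K/W
R_total = 0.9282 K/W
Q = ΔT/R_total = 103/0.9282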